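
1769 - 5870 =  - 4101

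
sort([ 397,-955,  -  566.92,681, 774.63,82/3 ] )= [ - 955, - 566.92, 82/3, 397,681,774.63]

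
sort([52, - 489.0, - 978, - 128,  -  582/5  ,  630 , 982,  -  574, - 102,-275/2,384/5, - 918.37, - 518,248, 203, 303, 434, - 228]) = [-978, -918.37, - 574, - 518, - 489.0, - 228, - 275/2, - 128, - 582/5, - 102, 52,  384/5 , 203, 248, 303,434,630, 982 ] 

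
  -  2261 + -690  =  -2951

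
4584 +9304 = 13888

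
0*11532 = 0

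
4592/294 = 15  +  13/21 = 15.62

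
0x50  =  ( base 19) 44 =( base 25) 35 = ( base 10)80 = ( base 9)88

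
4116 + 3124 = 7240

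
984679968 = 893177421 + 91502547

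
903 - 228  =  675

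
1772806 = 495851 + 1276955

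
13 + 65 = 78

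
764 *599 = 457636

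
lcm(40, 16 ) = 80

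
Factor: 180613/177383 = 109^1  *1657^1 *177383^( - 1) 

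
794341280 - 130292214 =664049066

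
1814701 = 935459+879242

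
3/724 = 3/724 = 0.00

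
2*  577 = 1154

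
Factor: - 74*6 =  - 2^2*3^1*37^1 = -444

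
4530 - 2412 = 2118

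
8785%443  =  368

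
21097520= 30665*688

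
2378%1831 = 547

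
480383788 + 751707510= 1232091298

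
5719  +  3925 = 9644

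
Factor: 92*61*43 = 241316= 2^2*23^1 * 43^1 * 61^1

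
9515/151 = 63 + 2/151 = 63.01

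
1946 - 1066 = 880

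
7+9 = 16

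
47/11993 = 47/11993  =  0.00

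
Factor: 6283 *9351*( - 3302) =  - 194000203566 = - 2^1*3^2*13^1*61^1*103^1*127^1*1039^1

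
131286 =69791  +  61495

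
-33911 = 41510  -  75421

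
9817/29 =9817/29 = 338.52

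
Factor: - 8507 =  - 47^1*181^1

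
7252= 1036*7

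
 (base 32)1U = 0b111110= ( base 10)62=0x3e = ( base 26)2A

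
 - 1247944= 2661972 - 3909916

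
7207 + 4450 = 11657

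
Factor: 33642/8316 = 2^(-1) * 11^(-1 )*89^1=89/22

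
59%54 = 5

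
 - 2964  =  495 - 3459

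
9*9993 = 89937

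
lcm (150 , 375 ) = 750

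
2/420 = 1/210 = 0.00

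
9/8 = 9/8  =  1.12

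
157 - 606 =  - 449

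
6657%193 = 95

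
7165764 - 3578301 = 3587463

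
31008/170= 912/5 = 182.40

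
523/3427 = 523/3427  =  0.15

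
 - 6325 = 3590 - 9915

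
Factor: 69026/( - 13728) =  - 2^(  -  4)*3^ ( - 1 ) * 11^( - 1) * 13^(  -  1) * 34513^1 = - 34513/6864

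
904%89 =14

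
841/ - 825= -841/825 = -1.02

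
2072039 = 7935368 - 5863329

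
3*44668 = 134004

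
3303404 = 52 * 63527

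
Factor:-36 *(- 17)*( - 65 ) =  - 39780= - 2^2*3^2*5^1*13^1*17^1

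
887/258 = 887/258 = 3.44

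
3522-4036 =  - 514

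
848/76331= 848/76331 = 0.01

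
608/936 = 76/117 = 0.65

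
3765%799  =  569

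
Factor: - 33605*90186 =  - 3030700530= - 2^1*3^1 * 5^1 * 11^1*13^1*47^1*15031^1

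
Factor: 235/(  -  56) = - 2^(-3)*5^1 *7^(-1) * 47^1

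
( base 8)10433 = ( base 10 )4379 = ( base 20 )AIJ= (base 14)184b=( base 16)111B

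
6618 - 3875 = 2743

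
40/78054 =20/39027 = 0.00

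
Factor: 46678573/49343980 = 2^( - 2)*5^( - 1 )*7^( -3 )*19^1*7193^(  -  1 )*2456767^1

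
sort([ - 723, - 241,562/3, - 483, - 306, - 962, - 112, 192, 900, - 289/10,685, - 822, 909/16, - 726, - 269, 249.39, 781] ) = [ - 962, - 822,- 726, - 723, - 483,-306, -269, - 241, - 112, - 289/10, 909/16, 562/3,192 , 249.39, 685, 781, 900 ] 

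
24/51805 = 24/51805 = 0.00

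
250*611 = 152750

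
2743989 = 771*3559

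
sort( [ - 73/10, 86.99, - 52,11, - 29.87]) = [ - 52 , - 29.87 , - 73/10,11,86.99 ]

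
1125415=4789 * 235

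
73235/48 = 73235/48 = 1525.73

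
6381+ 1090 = 7471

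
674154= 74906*9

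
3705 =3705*1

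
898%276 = 70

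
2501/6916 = 2501/6916  =  0.36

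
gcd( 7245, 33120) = 1035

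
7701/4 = 1925 +1/4 = 1925.25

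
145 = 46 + 99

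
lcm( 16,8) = 16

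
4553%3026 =1527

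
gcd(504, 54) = 18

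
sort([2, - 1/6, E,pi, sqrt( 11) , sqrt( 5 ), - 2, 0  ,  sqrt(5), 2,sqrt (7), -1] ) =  [ - 2, - 1,-1/6, 0, 2, 2, sqrt( 5) , sqrt(5),sqrt( 7),E , pi,sqrt( 11) ]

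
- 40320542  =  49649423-89969965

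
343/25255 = 343/25255 = 0.01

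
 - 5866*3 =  - 17598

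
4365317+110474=4475791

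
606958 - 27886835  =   - 27279877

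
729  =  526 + 203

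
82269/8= 82269/8 = 10283.62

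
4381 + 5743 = 10124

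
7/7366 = 7/7366=0.00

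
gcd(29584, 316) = 4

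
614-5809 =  - 5195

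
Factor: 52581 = 3^1*17^1 * 1031^1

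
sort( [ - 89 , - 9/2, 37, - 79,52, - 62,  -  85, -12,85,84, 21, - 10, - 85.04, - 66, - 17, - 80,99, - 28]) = [ - 89, - 85.04, - 85, - 80, - 79, - 66,-62, - 28, - 17, - 12, - 10,- 9/2,21,37, 52, 84,  85, 99]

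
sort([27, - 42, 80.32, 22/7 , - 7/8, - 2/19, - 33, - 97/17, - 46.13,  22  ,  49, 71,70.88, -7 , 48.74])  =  [ - 46.13, - 42,-33,-7, - 97/17,- 7/8, - 2/19,22/7,22, 27, 48.74,49,70.88, 71, 80.32]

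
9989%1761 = 1184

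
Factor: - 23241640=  - 2^3*5^1*581041^1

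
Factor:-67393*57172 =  - 3852992596 = - 2^2*19^1*3547^1*14293^1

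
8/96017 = 8/96017 = 0.00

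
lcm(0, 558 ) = 0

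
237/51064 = 237/51064 = 0.00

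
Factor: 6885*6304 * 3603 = 156381153120= 2^5*3^5*5^1*17^1* 197^1*1201^1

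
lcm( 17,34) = 34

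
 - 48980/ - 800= 61+9/40 = 61.23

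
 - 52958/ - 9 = 5884+2/9 = 5884.22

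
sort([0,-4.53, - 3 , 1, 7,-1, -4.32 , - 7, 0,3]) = [-7,  -  4.53,- 4.32, - 3,-1, 0, 0, 1, 3, 7 ]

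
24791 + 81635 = 106426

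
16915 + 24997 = 41912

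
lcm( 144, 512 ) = 4608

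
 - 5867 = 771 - 6638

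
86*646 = 55556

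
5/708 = 5/708 = 0.01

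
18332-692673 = -674341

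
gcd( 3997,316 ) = 1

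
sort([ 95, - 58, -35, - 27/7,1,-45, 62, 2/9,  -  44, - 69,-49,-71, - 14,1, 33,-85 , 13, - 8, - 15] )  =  [ - 85, -71 , - 69, - 58,-49, -45, - 44 , - 35, - 15, - 14,  -  8, - 27/7, 2/9,1, 1, 13, 33,  62,95 ] 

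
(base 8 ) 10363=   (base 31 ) 4FU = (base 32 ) 47j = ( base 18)d71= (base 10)4339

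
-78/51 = -26/17 = -  1.53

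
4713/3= 1571 = 1571.00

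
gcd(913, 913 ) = 913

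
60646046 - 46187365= 14458681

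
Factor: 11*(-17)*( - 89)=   16643 = 11^1 *17^1*89^1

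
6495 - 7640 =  - 1145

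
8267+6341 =14608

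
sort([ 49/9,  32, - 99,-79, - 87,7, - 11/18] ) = [ - 99,  -  87 , - 79,-11/18,49/9,7,32] 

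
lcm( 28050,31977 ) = 1598850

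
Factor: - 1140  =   - 2^2*3^1 *5^1 * 19^1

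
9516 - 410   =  9106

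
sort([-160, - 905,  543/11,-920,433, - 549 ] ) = [ - 920, - 905, - 549, - 160,543/11, 433]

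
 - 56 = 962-1018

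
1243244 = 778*1598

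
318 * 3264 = 1037952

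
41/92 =41/92= 0.45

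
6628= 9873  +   - 3245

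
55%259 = 55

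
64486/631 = 64486/631 = 102.20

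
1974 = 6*329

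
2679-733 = 1946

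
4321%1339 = 304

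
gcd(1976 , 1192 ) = 8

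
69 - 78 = -9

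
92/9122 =46/4561 = 0.01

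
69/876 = 23/292 = 0.08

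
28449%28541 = 28449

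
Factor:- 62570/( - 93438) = 31285/46719 = 3^( -2)*5^1*29^( -1)*179^( - 1 )*6257^1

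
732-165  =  567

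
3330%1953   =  1377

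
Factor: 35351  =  23^1* 29^1 * 53^1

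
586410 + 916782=1503192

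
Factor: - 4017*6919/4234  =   - 27793623/4234= - 2^( - 1)*3^1*11^1*13^1*17^1*29^( -1)*37^1*73^(  -  1 )*103^1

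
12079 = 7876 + 4203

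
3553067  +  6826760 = 10379827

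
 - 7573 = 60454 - 68027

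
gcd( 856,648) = 8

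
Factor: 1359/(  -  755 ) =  - 3^2*5^ (-1 )= - 9/5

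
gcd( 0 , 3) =3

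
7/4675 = 7/4675= 0.00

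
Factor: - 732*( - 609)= 2^2* 3^2*7^1 * 29^1*61^1 = 445788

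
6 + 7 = 13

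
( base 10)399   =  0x18F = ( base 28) E7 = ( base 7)1110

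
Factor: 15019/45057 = 3^(-1)=1/3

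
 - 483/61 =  - 8 + 5/61 = - 7.92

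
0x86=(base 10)134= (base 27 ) 4Q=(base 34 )3W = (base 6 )342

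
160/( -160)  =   - 1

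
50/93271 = 50/93271 = 0.00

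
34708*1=34708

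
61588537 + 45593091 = 107181628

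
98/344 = 49/172 = 0.28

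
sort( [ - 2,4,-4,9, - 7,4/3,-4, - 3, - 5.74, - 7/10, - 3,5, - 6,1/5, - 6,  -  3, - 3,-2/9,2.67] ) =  [ - 7, - 6, - 6, - 5.74, -4, - 4, - 3, - 3, - 3, - 3,- 2 , - 7/10, - 2/9,1/5, 4/3,2.67 , 4,5, 9]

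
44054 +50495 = 94549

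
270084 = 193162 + 76922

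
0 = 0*80041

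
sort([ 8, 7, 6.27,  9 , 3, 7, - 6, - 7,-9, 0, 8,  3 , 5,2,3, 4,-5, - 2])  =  [ - 9,-7, -6,-5, - 2,  0,2, 3, 3,3,4,5, 6.27, 7, 7, 8 , 8,9]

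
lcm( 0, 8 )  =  0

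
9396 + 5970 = 15366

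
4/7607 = 4/7607 = 0.00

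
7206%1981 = 1263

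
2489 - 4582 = - 2093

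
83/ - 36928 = -83/36928 = - 0.00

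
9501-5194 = 4307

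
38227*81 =3096387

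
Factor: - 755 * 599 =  - 5^1*151^1*599^1 = - 452245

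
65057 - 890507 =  - 825450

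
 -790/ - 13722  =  395/6861 = 0.06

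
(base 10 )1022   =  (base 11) 84A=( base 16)3fe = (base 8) 1776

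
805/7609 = 115/1087 = 0.11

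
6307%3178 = 3129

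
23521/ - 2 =  -  11761+1/2 = -11760.50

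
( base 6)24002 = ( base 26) 530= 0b110110000010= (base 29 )437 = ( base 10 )3458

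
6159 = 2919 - -3240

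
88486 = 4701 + 83785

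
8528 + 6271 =14799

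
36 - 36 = 0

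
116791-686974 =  - 570183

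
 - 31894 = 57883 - 89777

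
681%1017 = 681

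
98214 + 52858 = 151072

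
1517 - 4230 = - 2713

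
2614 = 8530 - 5916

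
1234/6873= 1234/6873 = 0.18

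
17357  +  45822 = 63179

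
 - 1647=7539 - 9186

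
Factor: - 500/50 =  - 10  =  -2^1*5^1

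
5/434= 5/434= 0.01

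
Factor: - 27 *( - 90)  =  2430 = 2^1 * 3^5*5^1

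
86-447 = -361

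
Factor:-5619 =-3^1 * 1873^1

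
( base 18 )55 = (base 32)2v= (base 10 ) 95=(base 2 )1011111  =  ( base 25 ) 3k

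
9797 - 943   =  8854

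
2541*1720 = 4370520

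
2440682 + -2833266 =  - 392584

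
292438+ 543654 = 836092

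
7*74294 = 520058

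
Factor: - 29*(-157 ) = 29^1*157^1=4553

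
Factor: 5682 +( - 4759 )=923= 13^1*71^1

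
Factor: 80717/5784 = 2^(- 3)*3^(-1)*7^1*13^1*241^( - 1)*887^1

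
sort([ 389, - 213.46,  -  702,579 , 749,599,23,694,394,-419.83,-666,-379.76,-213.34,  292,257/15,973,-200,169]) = [-702, - 666,-419.83, - 379.76,-213.46,-213.34,-200,257/15,23, 169,  292,389, 394,  579  ,  599,  694, 749,  973]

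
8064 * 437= 3523968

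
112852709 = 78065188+34787521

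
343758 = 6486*53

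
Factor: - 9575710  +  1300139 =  - 8275571^1= - 8275571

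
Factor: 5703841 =11^1*13^1*39887^1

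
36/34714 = 18/17357=0.00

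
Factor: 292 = 2^2*73^1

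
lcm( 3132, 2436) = 21924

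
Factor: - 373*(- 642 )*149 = 2^1*3^1*107^1*149^1*373^1 = 35680434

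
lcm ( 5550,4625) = 27750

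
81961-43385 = 38576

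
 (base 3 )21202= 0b11010001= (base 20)A9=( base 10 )209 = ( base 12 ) 155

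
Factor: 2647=2647^1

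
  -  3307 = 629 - 3936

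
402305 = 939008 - 536703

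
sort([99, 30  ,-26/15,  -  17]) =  [-17 , - 26/15, 30,99]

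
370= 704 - 334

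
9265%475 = 240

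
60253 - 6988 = 53265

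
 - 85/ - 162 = 85/162 = 0.52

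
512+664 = 1176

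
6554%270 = 74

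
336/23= 336/23= 14.61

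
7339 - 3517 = 3822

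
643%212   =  7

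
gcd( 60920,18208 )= 8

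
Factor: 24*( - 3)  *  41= -2952 = - 2^3*3^2*41^1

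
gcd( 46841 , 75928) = 1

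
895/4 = 223 + 3/4 = 223.75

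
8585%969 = 833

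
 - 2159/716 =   -  4 + 705/716 = -  3.02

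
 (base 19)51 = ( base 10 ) 96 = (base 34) 2s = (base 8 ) 140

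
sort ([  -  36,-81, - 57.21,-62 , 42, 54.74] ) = [ - 81, - 62, - 57.21, - 36, 42,  54.74]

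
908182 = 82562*11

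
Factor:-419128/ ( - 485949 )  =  2^3*3^( - 1)*52391^1*161983^ ( - 1)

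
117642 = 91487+26155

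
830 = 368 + 462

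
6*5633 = 33798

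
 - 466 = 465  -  931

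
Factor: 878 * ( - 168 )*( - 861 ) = 127000944=2^4*3^2*7^2*41^1*439^1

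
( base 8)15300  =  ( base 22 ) e36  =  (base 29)844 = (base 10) 6848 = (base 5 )204343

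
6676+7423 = 14099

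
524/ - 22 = -24  +  2/11 = - 23.82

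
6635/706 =9 + 281/706 = 9.40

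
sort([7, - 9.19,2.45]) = [ - 9.19,2.45, 7 ] 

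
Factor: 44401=7^1*6343^1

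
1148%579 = 569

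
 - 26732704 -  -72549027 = 45816323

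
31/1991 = 31/1991  =  0.02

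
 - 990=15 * ( -66) 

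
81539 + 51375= 132914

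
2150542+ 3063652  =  5214194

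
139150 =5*27830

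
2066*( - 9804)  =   - 20255064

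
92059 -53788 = 38271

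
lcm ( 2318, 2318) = 2318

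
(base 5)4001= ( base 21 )12I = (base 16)1F5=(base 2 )111110101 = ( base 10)501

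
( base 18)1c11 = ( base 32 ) 9gb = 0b10011000001011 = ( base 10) 9739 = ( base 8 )23013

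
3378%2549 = 829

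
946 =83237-82291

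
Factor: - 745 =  - 5^1*149^1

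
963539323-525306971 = 438232352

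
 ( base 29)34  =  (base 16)5B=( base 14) 67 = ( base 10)91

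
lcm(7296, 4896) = 372096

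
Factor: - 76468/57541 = - 2^2 *7^1*11^ ( - 1)*2731^1* 5231^ ( - 1 ) 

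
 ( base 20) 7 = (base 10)7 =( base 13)7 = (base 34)7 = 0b111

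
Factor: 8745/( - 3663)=-3^( - 1 )*5^1*37^( - 1) *53^1 = - 265/111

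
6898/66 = 104 + 17/33 = 104.52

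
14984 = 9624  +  5360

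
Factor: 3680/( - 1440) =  - 3^(-2 ) * 23^1 = - 23/9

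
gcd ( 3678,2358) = 6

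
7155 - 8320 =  - 1165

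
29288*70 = 2050160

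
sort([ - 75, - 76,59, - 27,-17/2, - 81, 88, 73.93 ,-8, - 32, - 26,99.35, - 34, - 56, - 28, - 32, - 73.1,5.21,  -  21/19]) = [ - 81, - 76, - 75, - 73.1, - 56,-34, - 32, - 32, - 28, - 27,- 26 , - 17/2,-8, - 21/19,5.21, 59,73.93,88 , 99.35]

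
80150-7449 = 72701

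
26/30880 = 13/15440 = 0.00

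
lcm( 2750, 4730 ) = 118250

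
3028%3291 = 3028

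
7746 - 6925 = 821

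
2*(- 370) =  - 740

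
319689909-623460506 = -303770597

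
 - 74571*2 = -149142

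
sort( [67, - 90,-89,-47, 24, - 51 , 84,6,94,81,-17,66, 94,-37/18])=[-90  , - 89, - 51,-47, - 17, - 37/18,6, 24,66,67, 81, 84,94, 94 ] 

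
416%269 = 147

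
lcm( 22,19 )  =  418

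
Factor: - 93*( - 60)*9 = 50220 = 2^2*3^4*5^1*31^1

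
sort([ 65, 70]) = [ 65, 70]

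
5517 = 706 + 4811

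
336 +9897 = 10233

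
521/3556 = 521/3556 = 0.15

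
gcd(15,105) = 15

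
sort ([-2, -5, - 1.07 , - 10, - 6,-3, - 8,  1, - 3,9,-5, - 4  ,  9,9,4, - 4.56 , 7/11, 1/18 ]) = [ - 10, - 8, - 6, - 5, -5, - 4.56, - 4,- 3, - 3,-2, - 1.07, 1/18,7/11,1,4,9,  9, 9 ] 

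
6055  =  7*865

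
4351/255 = 4351/255 = 17.06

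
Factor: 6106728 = 2^3*3^1*254447^1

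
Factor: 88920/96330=2^2*3^1*13^( - 1) = 12/13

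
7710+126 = 7836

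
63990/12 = 5332 + 1/2 = 5332.50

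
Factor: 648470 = 2^1*5^1 * 19^1 * 3413^1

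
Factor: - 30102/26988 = -2^(- 1)*13^( - 1 )*29^1 = -29/26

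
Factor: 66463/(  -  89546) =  - 2^(- 1 ) * 44773^ ( - 1)*66463^1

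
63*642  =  40446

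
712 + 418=1130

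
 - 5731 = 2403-8134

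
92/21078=46/10539 = 0.00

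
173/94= 173/94 = 1.84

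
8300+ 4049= 12349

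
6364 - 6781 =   -  417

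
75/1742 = 75/1742=0.04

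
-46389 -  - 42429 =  - 3960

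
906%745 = 161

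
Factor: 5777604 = 2^2*3^2*7^1*101^1 * 227^1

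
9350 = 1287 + 8063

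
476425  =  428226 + 48199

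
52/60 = 13/15 = 0.87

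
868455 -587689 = 280766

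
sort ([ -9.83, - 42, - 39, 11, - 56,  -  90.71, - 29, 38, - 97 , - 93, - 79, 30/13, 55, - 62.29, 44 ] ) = [-97, - 93, - 90.71,  -  79,  -  62.29, - 56,  -  42, - 39,-29, -9.83,30/13, 11 , 38,44,55]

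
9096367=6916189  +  2180178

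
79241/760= 104 + 201/760 = 104.26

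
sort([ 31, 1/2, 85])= [1/2, 31, 85 ] 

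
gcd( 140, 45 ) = 5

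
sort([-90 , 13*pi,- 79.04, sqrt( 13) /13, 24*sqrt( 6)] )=[ -90,-79.04,sqrt(13)/13,  13 * pi, 24 * sqrt( 6 )] 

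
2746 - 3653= - 907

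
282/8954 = 141/4477   =  0.03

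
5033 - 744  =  4289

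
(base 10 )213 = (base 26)85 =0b11010101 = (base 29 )7a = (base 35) 63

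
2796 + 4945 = 7741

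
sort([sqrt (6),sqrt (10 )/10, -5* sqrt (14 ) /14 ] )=[ - 5*sqrt (14)/14, sqrt( 10 ) /10,sqrt(6 )] 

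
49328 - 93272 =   -  43944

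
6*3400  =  20400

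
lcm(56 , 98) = 392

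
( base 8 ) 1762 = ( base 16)3F2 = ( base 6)4402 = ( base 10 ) 1010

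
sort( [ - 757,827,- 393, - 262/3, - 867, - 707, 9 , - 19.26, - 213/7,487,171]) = [ - 867, - 757, - 707, - 393,-262/3,-213/7, - 19.26, 9, 171, 487, 827] 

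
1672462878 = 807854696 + 864608182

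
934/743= 934/743 = 1.26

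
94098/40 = 2352+9/20 = 2352.45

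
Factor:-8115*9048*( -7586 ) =556998408720 = 2^4*3^2 * 5^1*13^1*29^1*541^1*3793^1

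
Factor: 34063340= 2^2 * 5^1 * 139^1  *  12253^1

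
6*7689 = 46134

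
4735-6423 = -1688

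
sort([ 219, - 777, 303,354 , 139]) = [ - 777  ,  139 , 219, 303, 354]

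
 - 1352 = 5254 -6606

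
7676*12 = 92112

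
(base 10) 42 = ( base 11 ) 39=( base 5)132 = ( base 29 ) 1d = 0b101010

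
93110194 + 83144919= 176255113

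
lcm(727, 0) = 0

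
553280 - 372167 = 181113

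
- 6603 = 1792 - 8395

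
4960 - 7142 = -2182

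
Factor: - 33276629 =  - 1259^1*26431^1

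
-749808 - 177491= - 927299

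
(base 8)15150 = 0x1a68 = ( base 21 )f6j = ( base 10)6760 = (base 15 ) 200A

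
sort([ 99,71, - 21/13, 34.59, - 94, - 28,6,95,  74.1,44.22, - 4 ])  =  [ - 94 , - 28,- 4, - 21/13,6,34.59,44.22,71, 74.1,95 , 99]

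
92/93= 92/93 = 0.99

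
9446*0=0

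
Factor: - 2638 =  - 2^1*1319^1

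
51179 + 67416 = 118595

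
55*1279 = 70345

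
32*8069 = 258208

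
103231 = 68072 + 35159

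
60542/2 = 30271 = 30271.00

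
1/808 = 1/808 = 0.00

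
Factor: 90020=2^2 * 5^1*7^1*643^1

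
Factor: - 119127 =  - 3^1 * 39709^1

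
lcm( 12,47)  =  564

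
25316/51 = 25316/51 = 496.39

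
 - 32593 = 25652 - 58245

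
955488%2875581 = 955488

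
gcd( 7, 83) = 1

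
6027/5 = 1205+2/5 = 1205.40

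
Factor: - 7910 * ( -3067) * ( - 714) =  - 2^2 * 3^1*5^1*7^2 * 17^1*113^1*3067^1 = -17321618580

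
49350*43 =2122050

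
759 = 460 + 299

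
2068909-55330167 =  - 53261258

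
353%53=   35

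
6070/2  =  3035 =3035.00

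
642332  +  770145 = 1412477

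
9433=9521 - 88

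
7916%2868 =2180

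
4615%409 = 116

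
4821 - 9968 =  - 5147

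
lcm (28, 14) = 28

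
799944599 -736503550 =63441049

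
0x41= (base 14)49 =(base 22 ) 2l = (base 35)1u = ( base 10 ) 65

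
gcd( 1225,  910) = 35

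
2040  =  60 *34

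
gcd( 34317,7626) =3813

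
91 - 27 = 64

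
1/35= 1/35 = 0.03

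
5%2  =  1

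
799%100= 99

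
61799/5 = 12359 + 4/5 = 12359.80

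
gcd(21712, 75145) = 1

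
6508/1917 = 6508/1917 = 3.39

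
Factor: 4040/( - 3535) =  - 8/7= - 2^3*7^ ( - 1) 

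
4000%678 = 610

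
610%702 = 610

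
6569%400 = 169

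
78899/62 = 78899/62 = 1272.56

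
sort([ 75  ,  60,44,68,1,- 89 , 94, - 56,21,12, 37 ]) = [ - 89, - 56, 1,12,21 , 37,44,60,68,75, 94]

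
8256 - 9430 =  - 1174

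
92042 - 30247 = 61795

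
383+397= 780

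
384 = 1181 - 797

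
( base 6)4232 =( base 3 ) 1022102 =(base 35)rb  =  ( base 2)1110111100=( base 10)956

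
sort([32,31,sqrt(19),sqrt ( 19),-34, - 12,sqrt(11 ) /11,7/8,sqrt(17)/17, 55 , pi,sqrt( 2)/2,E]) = [ - 34,-12, sqrt( 17)/17,sqrt(11 ) /11 , sqrt ( 2)/2, 7/8,E , pi, sqrt(19), sqrt (19),31,32,  55]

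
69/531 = 23/177=   0.13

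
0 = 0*36577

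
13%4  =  1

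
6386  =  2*3193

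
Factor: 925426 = 2^1 * 462713^1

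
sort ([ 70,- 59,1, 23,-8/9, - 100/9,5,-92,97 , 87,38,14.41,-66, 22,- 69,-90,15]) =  [-92, - 90,-69, - 66, - 59, - 100/9,-8/9,1,5 , 14.41,15,  22, 23, 38 , 70, 87, 97 ] 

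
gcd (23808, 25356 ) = 12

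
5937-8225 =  -2288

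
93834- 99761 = -5927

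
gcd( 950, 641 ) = 1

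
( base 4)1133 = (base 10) 95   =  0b1011111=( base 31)32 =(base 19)50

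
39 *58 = 2262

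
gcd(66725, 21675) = 425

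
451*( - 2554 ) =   -  1151854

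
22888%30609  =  22888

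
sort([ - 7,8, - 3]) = [  -  7, - 3,8 ] 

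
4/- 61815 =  - 4/61815 = - 0.00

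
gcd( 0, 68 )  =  68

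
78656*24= 1887744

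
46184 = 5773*8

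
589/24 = 24 + 13/24 = 24.54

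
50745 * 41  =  2080545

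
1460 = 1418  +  42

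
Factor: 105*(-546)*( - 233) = 2^1*3^2*5^1*7^2*13^1*233^1 = 13357890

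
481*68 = 32708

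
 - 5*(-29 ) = 145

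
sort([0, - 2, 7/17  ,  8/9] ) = [ - 2,0, 7/17, 8/9] 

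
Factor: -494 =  -2^1*13^1*19^1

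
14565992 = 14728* 989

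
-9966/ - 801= 3322/267 = 12.44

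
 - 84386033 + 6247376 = -78138657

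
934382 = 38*24589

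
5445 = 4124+1321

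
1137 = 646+491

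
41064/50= 20532/25 = 821.28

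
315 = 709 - 394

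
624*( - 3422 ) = -2135328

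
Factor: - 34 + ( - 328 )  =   - 362= - 2^1 * 181^1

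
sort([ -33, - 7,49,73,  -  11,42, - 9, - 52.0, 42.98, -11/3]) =[ - 52.0, - 33, - 11, - 9, - 7, - 11/3,42,42.98, 49,73]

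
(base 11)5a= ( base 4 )1001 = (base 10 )65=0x41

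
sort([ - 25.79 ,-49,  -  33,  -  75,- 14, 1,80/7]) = [-75 ,-49, - 33,  -  25.79, - 14,  1,  80/7] 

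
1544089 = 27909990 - 26365901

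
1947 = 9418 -7471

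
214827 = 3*71609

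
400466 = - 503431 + 903897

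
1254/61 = 1254/61 = 20.56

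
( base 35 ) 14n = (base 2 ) 10101101100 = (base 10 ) 1388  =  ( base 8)2554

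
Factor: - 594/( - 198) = 3^1 = 3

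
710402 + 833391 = 1543793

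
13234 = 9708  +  3526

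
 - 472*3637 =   -  1716664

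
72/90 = 4/5 = 0.80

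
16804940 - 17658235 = - 853295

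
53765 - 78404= - 24639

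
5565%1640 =645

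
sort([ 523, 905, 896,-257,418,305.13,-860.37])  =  [ - 860.37, - 257,305.13,418,523,896,905]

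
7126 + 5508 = 12634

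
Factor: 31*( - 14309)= - 443579 = - 31^1*41^1*349^1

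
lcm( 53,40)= 2120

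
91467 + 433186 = 524653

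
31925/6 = 5320 + 5/6 = 5320.83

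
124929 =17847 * 7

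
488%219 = 50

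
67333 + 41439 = 108772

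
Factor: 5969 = 47^1*127^1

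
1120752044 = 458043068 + 662708976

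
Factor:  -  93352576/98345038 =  -2^6*11^( - 1)*17^1*37^(  -  1)*42901^1*120817^(  -  1) = -46676288/49172519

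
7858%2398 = 664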